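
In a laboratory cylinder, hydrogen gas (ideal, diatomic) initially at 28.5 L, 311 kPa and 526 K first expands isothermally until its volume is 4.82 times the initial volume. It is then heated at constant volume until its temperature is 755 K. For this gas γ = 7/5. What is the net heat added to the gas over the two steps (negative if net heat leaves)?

n = P₁V₁/(RT₁) = 311×28.5/(8.314×526) = 2.03 mol.
Step 1 — Isothermal: T stays 526 K; PV = const ⇒ V₂ = 137 L, P₂ = 64.5 kPa.
ΔU = 0 (ideal gas, T constant).
W = nRT ln(V₂/V₁) = 2.03×8.314×526×ln(4.82) = 13900 J.
Q = ΔU + W = 13900 J.
State after step 1: P = 64.5 kPa, V = 137 L, T = 526 K.
Step 2 — Isochoric: V stays 137 L; P/T = const ⇒ T₂ = 755 K, P₂ = 92.6 kPa.
W = 0 (no volume change).
ΔU = nCvΔT = 2.03×20.8×(755−526) = 9650 J.
Q = ΔU = 9650 J.
Net over both steps: W = 13900 J, Q = 23600 J, ΔU = 9650 J.

23600 J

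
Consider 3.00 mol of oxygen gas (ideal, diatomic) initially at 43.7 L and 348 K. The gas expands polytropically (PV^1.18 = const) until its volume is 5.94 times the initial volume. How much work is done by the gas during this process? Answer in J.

13200 J

P₁ = nRT₁/V₁ = 3.00×8.314×348/43.7 = 199 kPa.
Polytropic n=1.18: T₂ = T₁(V₁/V₂)^(n−1) = 348×(0.168)^0.18 = 253 K; P₂ = P₁(V₁/V₂)^n = 24.3 kPa.
W = (P₁V₁−P₂V₂)/(n−1) = (199×43.7−24.3×260)/0.18 = 13200 J.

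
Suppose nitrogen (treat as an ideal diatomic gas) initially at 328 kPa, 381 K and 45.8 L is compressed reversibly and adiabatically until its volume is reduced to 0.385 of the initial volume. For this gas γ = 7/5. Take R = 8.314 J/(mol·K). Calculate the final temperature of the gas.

558 K

Adiabatic: TV^(γ−1) = const ⇒ T₂ = 381×(2.60)^0.400 = 558 K; PV^γ = const ⇒ P₂ = 1250 kPa.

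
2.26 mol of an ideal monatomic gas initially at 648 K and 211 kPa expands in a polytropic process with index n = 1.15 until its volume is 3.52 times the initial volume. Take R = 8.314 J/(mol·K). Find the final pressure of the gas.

49.6 kPa

V₁ = nRT₁/P₁ = 2.26×8.314×648/211 = 57.7 L.
Polytropic n=1.15: T₂ = T₁(V₁/V₂)^(n−1) = 648×(0.284)^0.15 = 537 K; P₂ = P₁(V₁/V₂)^n = 49.6 kPa.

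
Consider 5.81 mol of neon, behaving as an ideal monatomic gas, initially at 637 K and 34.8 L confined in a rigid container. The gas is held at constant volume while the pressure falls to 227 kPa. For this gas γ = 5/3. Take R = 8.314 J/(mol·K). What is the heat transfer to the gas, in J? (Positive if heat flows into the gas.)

-34300 J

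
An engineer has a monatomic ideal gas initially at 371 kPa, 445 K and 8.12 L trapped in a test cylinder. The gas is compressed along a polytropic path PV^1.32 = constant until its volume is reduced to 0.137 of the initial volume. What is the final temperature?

841 K

Polytropic n=1.32: T₂ = T₁(V₁/V₂)^(n−1) = 445×(7.30)^0.32 = 841 K; P₂ = P₁(V₁/V₂)^n = 5120 kPa.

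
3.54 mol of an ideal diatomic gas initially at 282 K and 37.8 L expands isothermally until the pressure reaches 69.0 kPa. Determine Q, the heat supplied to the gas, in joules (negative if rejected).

P₁ = nRT₁/V₁ = 3.54×8.314×282/37.8 = 220 kPa.
Isothermal: T stays 282 K; PV = const ⇒ V₂ = 120 L, P₂ = 69.0 kPa.
ΔU = 0 (ideal gas, T constant).
W = nRT ln(V₂/V₁) = 3.54×8.314×282×ln(3.18) = 9610 J.
Q = ΔU + W = 9610 J.

9610 J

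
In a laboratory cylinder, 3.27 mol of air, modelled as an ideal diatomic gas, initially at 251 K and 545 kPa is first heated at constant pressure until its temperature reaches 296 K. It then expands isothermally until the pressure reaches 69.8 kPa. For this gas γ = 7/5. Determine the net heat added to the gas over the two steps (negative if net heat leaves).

V₁ = nRT₁/P₁ = 3.27×8.314×251/545 = 12.5 L.
Step 1 — Isobaric: P stays 545 kPa; V/T = const ⇒ T₂ = 296 K, V₂ = 14.8 L.
W = PΔV = 545×(14.8−12.5) kPa·L = 1220 J.
ΔU = nCvΔT = 3.27×20.8×(296−251) = 3060 J.
Q = ΔU + W = nCpΔT = 4280 J.
State after step 1: P = 545 kPa, V = 14.8 L, T = 296 K.
Step 2 — Isothermal: T stays 296 K; PV = const ⇒ V₂ = 115 L, P₂ = 69.8 kPa.
ΔU = 0 (ideal gas, T constant).
W = nRT ln(V₂/V₁) = 3.27×8.314×296×ln(7.81) = 16500 J.
Q = ΔU + W = 16500 J.
Net over both steps: W = 17800 J, Q = 20800 J, ΔU = 3060 J.

20800 J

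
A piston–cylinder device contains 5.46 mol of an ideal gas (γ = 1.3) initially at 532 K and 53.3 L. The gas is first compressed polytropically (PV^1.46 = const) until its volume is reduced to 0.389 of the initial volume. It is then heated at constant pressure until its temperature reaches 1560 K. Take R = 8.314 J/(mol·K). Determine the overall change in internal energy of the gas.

P₁ = nRT₁/V₁ = 5.46×8.314×532/53.3 = 453 kPa.
Step 1 — Polytropic n=1.46: T₂ = T₁(V₁/V₂)^(n−1) = 532×(2.57)^0.46 = 821 K; P₂ = P₁(V₁/V₂)^n = 1800 kPa.
W = (P₁V₁−P₂V₂)/(n−1) = (453×53.3−1800×20.7)/0.46 = -28600 J.
ΔU = nCvΔT = 5.46×27.7×(821−532) = 43800 J.
Q = ΔU + W = 15200 J.
State after step 1: P = 1800 kPa, V = 20.7 L, T = 821 K.
Step 2 — Isobaric: P stays 1800 kPa; V/T = const ⇒ T₂ = 1560 K, V₂ = 39.4 L.
W = PΔV = 1800×(39.4−20.7) kPa·L = 33500 J.
ΔU = nCvΔT = 5.46×27.7×(1560−821) = 112000 J.
Q = ΔU + W = nCpΔT = 145000 J.
Net over both steps: W = 4970 J, Q = 161000 J, ΔU = 156000 J.

156000 J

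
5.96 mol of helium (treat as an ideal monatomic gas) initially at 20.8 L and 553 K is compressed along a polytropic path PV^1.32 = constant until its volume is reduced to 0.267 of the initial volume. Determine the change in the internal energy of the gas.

P₁ = nRT₁/V₁ = 5.96×8.314×553/20.8 = 1320 kPa.
Polytropic n=1.32: T₂ = T₁(V₁/V₂)^(n−1) = 553×(3.75)^0.32 = 844 K; P₂ = P₁(V₁/V₂)^n = 7530 kPa.
For an ideal gas ΔU = nCvΔT with Cv = (3/2)R = 12.5 J/(mol·K).
ΔU = 5.96×12.5×(844−553) = 21600 J.

21600 J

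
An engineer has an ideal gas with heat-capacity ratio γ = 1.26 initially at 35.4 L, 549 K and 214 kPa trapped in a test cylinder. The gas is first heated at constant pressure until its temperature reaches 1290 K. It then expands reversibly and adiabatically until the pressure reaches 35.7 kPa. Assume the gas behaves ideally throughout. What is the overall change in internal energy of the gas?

18200 J

n = P₁V₁/(RT₁) = 214×35.4/(8.314×549) = 1.66 mol.
Step 1 — Isobaric: P stays 214 kPa; V/T = const ⇒ T₂ = 1290 K, V₂ = 83.2 L.
W = PΔV = 214×(83.2−35.4) kPa·L = 10200 J.
ΔU = nCvΔT = 1.66×32.0×(1290−549) = 39300 J.
Q = ΔU + W = nCpΔT = 49600 J.
State after step 1: P = 214 kPa, V = 83.2 L, T = 1290 K.
Step 2 — Adiabatic: T₂/T₁ = (P₂/P₁)^((γ−1)/γ) ⇒ T₂ = 1290×(0.167)^0.206 = 891 K; V₂ = 345 L.
ΔU = nCvΔT = 1.66×32.0×(891−1290) = -21200 J.
Q = 0 for an adiabatic process, so W = −ΔU = 21200 J.
Net over both steps: W = 31400 J, Q = 49600 J, ΔU = 18200 J.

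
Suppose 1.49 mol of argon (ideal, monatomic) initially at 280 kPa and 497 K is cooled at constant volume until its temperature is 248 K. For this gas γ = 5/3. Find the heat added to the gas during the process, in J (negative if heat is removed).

V₁ = nRT₁/P₁ = 1.49×8.314×497/280 = 22.0 L.
Isochoric: V stays 22.0 L; P/T = const ⇒ T₂ = 248 K, P₂ = 140 kPa.
W = 0 (no volume change).
ΔU = nCvΔT = 1.49×12.5×(248−497) = -4630 J.
Q = ΔU = -4630 J.

-4630 J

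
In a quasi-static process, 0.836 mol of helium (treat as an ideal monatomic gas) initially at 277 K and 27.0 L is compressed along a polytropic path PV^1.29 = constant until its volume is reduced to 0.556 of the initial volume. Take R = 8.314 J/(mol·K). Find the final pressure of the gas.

P₁ = nRT₁/V₁ = 0.836×8.314×277/27.0 = 71.3 kPa.
Polytropic n=1.29: T₂ = T₁(V₁/V₂)^(n−1) = 277×(1.80)^0.29 = 328 K; P₂ = P₁(V₁/V₂)^n = 152 kPa.

152 kPa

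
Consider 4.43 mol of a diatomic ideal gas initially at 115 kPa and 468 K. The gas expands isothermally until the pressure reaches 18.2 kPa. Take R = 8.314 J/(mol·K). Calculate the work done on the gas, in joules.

-31800 J

V₁ = nRT₁/P₁ = 4.43×8.314×468/115 = 150 L.
Isothermal: T stays 468 K; PV = const ⇒ V₂ = 947 L, P₂ = 18.2 kPa.
W = nRT ln(V₂/V₁) = 4.43×8.314×468×ln(6.32) = 31800 J.
Work done on the gas = −W_by = -31800 J.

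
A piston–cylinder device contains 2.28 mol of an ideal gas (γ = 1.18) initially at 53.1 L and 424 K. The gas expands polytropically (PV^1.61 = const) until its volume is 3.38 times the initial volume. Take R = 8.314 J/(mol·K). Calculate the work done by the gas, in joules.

6910 J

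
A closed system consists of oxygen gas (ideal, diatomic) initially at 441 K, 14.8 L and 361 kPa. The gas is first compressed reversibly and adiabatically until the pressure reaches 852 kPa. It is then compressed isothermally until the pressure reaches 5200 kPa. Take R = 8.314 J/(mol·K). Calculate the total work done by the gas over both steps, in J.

n = P₁V₁/(RT₁) = 361×14.8/(8.314×441) = 1.46 mol.
Step 1 — Adiabatic: T₂/T₁ = (P₂/P₁)^((γ−1)/γ) ⇒ T₂ = 441×(2.36)^0.286 = 564 K; V₂ = 8.01 L.
ΔU = nCvΔT = 1.46×20.8×(564−441) = 3710 J.
Q = 0 for an adiabatic process, so W = −ΔU = -3710 J.
State after step 1: P = 852 kPa, V = 8.01 L, T = 564 K.
Step 2 — Isothermal: T stays 564 K; PV = const ⇒ V₂ = 1.31 L, P₂ = 5200 kPa.
ΔU = 0 (ideal gas, T constant).
W = nRT ln(V₂/V₁) = 1.46×8.314×564×ln(0.164) = -12400 J.
Q = ΔU + W = -12400 J.
Net over both steps: W = -16100 J, Q = -12400 J, ΔU = 3710 J.

-16100 J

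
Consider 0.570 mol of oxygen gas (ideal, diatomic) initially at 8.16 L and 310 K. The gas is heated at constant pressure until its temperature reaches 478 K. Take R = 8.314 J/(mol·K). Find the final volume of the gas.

P₁ = nRT₁/V₁ = 0.570×8.314×310/8.16 = 180 kPa.
Isobaric: P stays 180 kPa; V/T = const ⇒ T₂ = 478 K, V₂ = 12.6 L.

12.6 L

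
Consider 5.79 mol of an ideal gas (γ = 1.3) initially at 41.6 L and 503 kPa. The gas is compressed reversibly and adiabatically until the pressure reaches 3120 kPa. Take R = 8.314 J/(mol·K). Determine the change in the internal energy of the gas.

T₁ = P₁V₁/(nR) = 503×41.6/(5.79×8.314) = 435 K.
Adiabatic: T₂/T₁ = (P₂/P₁)^((γ−1)/γ) ⇒ T₂ = 435×(6.20)^0.231 = 662 K; V₂ = 10.2 L.
For an ideal gas ΔU = nCvΔT with Cv = R/(γ−1) = 27.7 J/(mol·K).
ΔU = 5.79×27.7×(662−435) = 36500 J.

36500 J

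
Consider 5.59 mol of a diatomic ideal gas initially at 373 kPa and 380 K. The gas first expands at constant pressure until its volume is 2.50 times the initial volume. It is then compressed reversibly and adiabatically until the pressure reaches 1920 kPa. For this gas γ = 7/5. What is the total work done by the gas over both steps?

-39400 J

V₁ = nRT₁/P₁ = 5.59×8.314×380/373 = 47.3 L.
Step 1 — Isobaric: P stays 373 kPa; V/T = const ⇒ T₂ = 950 K, V₂ = 118 L.
W = PΔV = 373×(118−47.3) kPa·L = 26500 J.
ΔU = nCvΔT = 5.59×20.8×(950−380) = 66200 J.
Q = ΔU + W = nCpΔT = 92700 J.
State after step 1: P = 373 kPa, V = 118 L, T = 950 K.
Step 2 — Adiabatic: T₂/T₁ = (P₂/P₁)^((γ−1)/γ) ⇒ T₂ = 950×(5.15)^0.286 = 1520 K; V₂ = 36.7 L.
ΔU = nCvΔT = 5.59×20.8×(1520−950) = 65900 J.
Q = 0 for an adiabatic process, so W = −ΔU = -65900 J.
Net over both steps: W = -39400 J, Q = 92700 J, ΔU = 132000 J.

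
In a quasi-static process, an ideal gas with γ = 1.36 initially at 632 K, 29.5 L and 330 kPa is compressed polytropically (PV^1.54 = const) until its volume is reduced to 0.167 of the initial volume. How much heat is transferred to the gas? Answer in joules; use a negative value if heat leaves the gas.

14700 J

n = P₁V₁/(RT₁) = 330×29.5/(8.314×632) = 1.85 mol.
Polytropic n=1.54: T₂ = T₁(V₁/V₂)^(n−1) = 632×(5.99)^0.54 = 1660 K; P₂ = P₁(V₁/V₂)^n = 5190 kPa.
W = (P₁V₁−P₂V₂)/(n−1) = (330×29.5−5190×4.93)/0.54 = -29400 J.
ΔU = nCvΔT = 1.85×23.1×(1660−632) = 44000 J.
Q = ΔU + W = 14700 J.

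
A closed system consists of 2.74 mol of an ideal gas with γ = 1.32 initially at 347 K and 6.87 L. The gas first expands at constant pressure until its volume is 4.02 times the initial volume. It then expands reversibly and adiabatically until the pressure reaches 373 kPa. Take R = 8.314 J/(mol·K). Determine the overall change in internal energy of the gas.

50900 J

P₁ = nRT₁/V₁ = 2.74×8.314×347/6.87 = 1150 kPa.
Step 1 — Isobaric: P stays 1150 kPa; V/T = const ⇒ T₂ = 1390 K, V₂ = 27.6 L.
W = PΔV = 1150×(27.6−6.87) kPa·L = 23900 J.
ΔU = nCvΔT = 2.74×26.0×(1390−347) = 74600 J.
Q = ΔU + W = nCpΔT = 98500 J.
State after step 1: P = 1150 kPa, V = 27.6 L, T = 1390 K.
Step 2 — Adiabatic: T₂/T₁ = (P₂/P₁)^((γ−1)/γ) ⇒ T₂ = 1390×(0.324)^0.242 = 1060 K; V₂ = 64.8 L.
ΔU = nCvΔT = 2.74×26.0×(1060−1390) = -23700 J.
Q = 0 for an adiabatic process, so W = −ΔU = 23700 J.
Net over both steps: W = 47600 J, Q = 98500 J, ΔU = 50900 J.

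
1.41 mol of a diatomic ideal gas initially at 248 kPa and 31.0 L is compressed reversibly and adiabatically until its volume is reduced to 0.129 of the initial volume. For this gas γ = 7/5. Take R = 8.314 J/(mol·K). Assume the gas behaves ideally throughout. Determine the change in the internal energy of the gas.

24400 J

T₁ = P₁V₁/(nR) = 248×31.0/(1.41×8.314) = 656 K.
Adiabatic: TV^(γ−1) = const ⇒ T₂ = 656×(7.75)^0.400 = 1490 K; PV^γ = const ⇒ P₂ = 4360 kPa.
For an ideal gas ΔU = nCvΔT with Cv = (5/2)R = 20.8 J/(mol·K).
ΔU = 1.41×20.8×(1490−656) = 24400 J.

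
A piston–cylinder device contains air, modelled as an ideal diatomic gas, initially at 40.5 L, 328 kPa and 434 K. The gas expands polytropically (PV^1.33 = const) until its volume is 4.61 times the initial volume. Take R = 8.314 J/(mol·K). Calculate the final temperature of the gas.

Polytropic n=1.33: T₂ = T₁(V₁/V₂)^(n−1) = 434×(0.217)^0.33 = 262 K; P₂ = P₁(V₁/V₂)^n = 43.0 kPa.

262 K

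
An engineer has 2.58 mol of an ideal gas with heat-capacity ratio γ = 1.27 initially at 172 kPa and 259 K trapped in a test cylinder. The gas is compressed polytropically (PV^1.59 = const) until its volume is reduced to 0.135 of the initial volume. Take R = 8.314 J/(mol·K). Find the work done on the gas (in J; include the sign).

V₁ = nRT₁/P₁ = 2.58×8.314×259/172 = 32.3 L.
Polytropic n=1.59: T₂ = T₁(V₁/V₂)^(n−1) = 259×(7.41)^0.59 = 844 K; P₂ = P₁(V₁/V₂)^n = 4150 kPa.
W = (P₁V₁−P₂V₂)/(n−1) = (172×32.3−4150×4.36)/0.59 = -21300 J.
Work done on the gas = −W_by = 21300 J.

21300 J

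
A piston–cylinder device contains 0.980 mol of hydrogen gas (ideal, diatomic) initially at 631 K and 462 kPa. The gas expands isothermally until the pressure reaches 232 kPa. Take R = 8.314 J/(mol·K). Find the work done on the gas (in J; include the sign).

V₁ = nRT₁/P₁ = 0.980×8.314×631/462 = 11.1 L.
Isothermal: T stays 631 K; PV = const ⇒ V₂ = 22.2 L, P₂ = 232 kPa.
W = nRT ln(V₂/V₁) = 0.980×8.314×631×ln(1.99) = 3540 J.
Work done on the gas = −W_by = -3540 J.

-3540 J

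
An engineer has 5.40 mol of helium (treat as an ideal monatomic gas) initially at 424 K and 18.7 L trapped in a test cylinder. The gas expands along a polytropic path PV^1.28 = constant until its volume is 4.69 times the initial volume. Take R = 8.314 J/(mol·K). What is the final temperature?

P₁ = nRT₁/V₁ = 5.40×8.314×424/18.7 = 1020 kPa.
Polytropic n=1.28: T₂ = T₁(V₁/V₂)^(n−1) = 424×(0.213)^0.28 = 275 K; P₂ = P₁(V₁/V₂)^n = 141 kPa.

275 K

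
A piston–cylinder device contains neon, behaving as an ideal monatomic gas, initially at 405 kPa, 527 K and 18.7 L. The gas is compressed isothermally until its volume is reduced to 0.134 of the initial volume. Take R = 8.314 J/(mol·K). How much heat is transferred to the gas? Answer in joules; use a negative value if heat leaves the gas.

n = P₁V₁/(RT₁) = 405×18.7/(8.314×527) = 1.73 mol.
Isothermal: T stays 527 K; PV = const ⇒ V₂ = 2.51 L, P₂ = 3020 kPa.
ΔU = 0 (ideal gas, T constant).
W = nRT ln(V₂/V₁) = 1.73×8.314×527×ln(0.134) = -15200 J.
Q = ΔU + W = -15200 J.

-15200 J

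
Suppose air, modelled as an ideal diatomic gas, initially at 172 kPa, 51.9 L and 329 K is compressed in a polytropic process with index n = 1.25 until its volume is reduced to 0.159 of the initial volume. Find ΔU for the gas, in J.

n = P₁V₁/(RT₁) = 172×51.9/(8.314×329) = 3.26 mol.
Polytropic n=1.25: T₂ = T₁(V₁/V₂)^(n−1) = 329×(6.29)^0.25 = 521 K; P₂ = P₁(V₁/V₂)^n = 1710 kPa.
For an ideal gas ΔU = nCvΔT with Cv = (5/2)R = 20.8 J/(mol·K).
ΔU = 3.26×20.8×(521−329) = 13000 J.

13000 J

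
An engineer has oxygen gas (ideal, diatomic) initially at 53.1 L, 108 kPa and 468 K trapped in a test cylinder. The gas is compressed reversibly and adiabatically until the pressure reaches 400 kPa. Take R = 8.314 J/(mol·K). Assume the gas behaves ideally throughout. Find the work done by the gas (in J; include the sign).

n = P₁V₁/(RT₁) = 108×53.1/(8.314×468) = 1.47 mol.
Adiabatic: T₂/T₁ = (P₂/P₁)^((γ−1)/γ) ⇒ T₂ = 468×(3.70)^0.286 = 680 K; V₂ = 20.8 L.
ΔU = nCvΔT = 1.47×20.8×(680−468) = 6500 J.
Q = 0 for an adiabatic process, so W = −ΔU = -6500 J.

-6500 J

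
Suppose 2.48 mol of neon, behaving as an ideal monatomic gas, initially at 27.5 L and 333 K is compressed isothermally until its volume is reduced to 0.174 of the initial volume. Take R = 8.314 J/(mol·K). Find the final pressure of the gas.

1430 kPa

P₁ = nRT₁/V₁ = 2.48×8.314×333/27.5 = 250 kPa.
Isothermal: T stays 333 K; PV = const ⇒ V₂ = 4.78 L, P₂ = 1430 kPa.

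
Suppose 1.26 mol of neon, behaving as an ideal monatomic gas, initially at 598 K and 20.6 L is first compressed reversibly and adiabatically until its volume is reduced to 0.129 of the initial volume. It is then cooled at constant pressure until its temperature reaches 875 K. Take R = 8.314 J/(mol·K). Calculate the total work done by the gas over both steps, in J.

-42800 J

P₁ = nRT₁/V₁ = 1.26×8.314×598/20.6 = 304 kPa.
Step 1 — Adiabatic: TV^(γ−1) = const ⇒ T₂ = 598×(7.75)^0.667 = 2340 K; PV^γ = const ⇒ P₂ = 9230 kPa.
ΔU = nCvΔT = 1.26×12.5×(2340−598) = 27400 J.
Q = 0 for an adiabatic process, so W = −ΔU = -27400 J.
State after step 1: P = 9230 kPa, V = 2.66 L, T = 2340 K.
Step 2 — Isobaric: P stays 9230 kPa; V/T = const ⇒ T₂ = 875 K, V₂ = 0.993 L.
W = PΔV = 9230×(0.993−2.66) kPa·L = -15400 J.
ΔU = nCvΔT = 1.26×12.5×(875−2340) = -23100 J.
Q = ΔU + W = nCpΔT = -38400 J.
Net over both steps: W = -42800 J, Q = -38400 J, ΔU = 4350 J.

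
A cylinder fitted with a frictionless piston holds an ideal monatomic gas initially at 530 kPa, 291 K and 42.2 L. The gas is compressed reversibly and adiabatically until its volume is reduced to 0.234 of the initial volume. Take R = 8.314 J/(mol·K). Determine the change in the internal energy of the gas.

54800 J

n = P₁V₁/(RT₁) = 530×42.2/(8.314×291) = 9.24 mol.
Adiabatic: TV^(γ−1) = const ⇒ T₂ = 291×(4.27)^0.667 = 766 K; PV^γ = const ⇒ P₂ = 5960 kPa.
For an ideal gas ΔU = nCvΔT with Cv = (3/2)R = 12.5 J/(mol·K).
ΔU = 9.24×12.5×(766−291) = 54800 J.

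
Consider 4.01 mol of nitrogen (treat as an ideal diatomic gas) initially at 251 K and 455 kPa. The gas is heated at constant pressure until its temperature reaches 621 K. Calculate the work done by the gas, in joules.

V₁ = nRT₁/P₁ = 4.01×8.314×251/455 = 18.4 L.
Isobaric: P stays 455 kPa; V/T = const ⇒ T₂ = 621 K, V₂ = 45.5 L.
W = PΔV = 455×(45.5−18.4) kPa·L = 12300 J.

12300 J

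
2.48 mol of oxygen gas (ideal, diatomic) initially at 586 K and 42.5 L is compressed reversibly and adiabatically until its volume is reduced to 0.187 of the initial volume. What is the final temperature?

P₁ = nRT₁/V₁ = 2.48×8.314×586/42.5 = 284 kPa.
Adiabatic: TV^(γ−1) = const ⇒ T₂ = 586×(5.35)^0.400 = 1150 K; PV^γ = const ⇒ P₂ = 2970 kPa.

1150 K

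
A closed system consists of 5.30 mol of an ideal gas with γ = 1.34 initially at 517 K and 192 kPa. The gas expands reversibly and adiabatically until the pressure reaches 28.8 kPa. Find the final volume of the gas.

V₁ = nRT₁/P₁ = 5.30×8.314×517/192 = 119 L.
Adiabatic: T₂/T₁ = (P₂/P₁)^((γ−1)/γ) ⇒ T₂ = 517×(0.150)^0.254 = 319 K; V₂ = 489 L.

489 L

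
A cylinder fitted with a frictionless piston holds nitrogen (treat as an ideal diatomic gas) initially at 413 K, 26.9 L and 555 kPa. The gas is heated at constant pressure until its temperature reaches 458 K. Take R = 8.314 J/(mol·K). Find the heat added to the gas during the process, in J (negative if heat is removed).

5690 J

n = P₁V₁/(RT₁) = 555×26.9/(8.314×413) = 4.35 mol.
Isobaric: P stays 555 kPa; V/T = const ⇒ T₂ = 458 K, V₂ = 29.8 L.
W = PΔV = 555×(29.8−26.9) kPa·L = 1630 J.
ΔU = nCvΔT = 4.35×20.8×(458−413) = 4070 J.
Q = ΔU + W = nCpΔT = 5690 J.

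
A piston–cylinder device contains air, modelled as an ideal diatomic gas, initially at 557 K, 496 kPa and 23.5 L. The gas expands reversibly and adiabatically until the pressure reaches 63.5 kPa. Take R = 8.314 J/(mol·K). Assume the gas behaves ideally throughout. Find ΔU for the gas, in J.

-12900 J

n = P₁V₁/(RT₁) = 496×23.5/(8.314×557) = 2.52 mol.
Adiabatic: T₂/T₁ = (P₂/P₁)^((γ−1)/γ) ⇒ T₂ = 557×(0.128)^0.286 = 310 K; V₂ = 102 L.
For an ideal gas ΔU = nCvΔT with Cv = (5/2)R = 20.8 J/(mol·K).
ΔU = 2.52×20.8×(310−557) = -12900 J.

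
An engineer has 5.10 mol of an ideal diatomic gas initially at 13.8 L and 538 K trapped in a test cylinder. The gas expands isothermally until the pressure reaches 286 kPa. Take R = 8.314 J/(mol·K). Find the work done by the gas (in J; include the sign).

P₁ = nRT₁/V₁ = 5.10×8.314×538/13.8 = 1650 kPa.
Isothermal: T stays 538 K; PV = const ⇒ V₂ = 79.8 L, P₂ = 286 kPa.
W = nRT ln(V₂/V₁) = 5.10×8.314×538×ln(5.78) = 40000 J.

40000 J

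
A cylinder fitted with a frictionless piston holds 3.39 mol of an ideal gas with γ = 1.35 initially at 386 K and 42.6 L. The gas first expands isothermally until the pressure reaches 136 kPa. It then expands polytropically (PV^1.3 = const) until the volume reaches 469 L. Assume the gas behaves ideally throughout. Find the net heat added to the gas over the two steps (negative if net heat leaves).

8990 J

P₁ = nRT₁/V₁ = 3.39×8.314×386/42.6 = 255 kPa.
Step 1 — Isothermal: T stays 386 K; PV = const ⇒ V₂ = 80.0 L, P₂ = 136 kPa.
ΔU = 0 (ideal gas, T constant).
W = nRT ln(V₂/V₁) = 3.39×8.314×386×ln(1.88) = 6850 J.
Q = ΔU + W = 6850 J.
State after step 1: P = 136 kPa, V = 80.0 L, T = 386 K.
Step 2 — Polytropic n=1.3: T₂ = T₁(V₁/V₂)^(n−1) = 386×(0.171)^0.30 = 227 K; P₂ = P₁(V₁/V₂)^n = 13.6 kPa.
W = (P₁V₁−P₂V₂)/(n−1) = (136×80.0−13.6×469)/0.30 = 14900 J.
ΔU = nCvΔT = 3.39×23.8×(227−386) = -12800 J.
Q = ΔU + W = 2130 J.
Net over both steps: W = 21800 J, Q = 8990 J, ΔU = -12800 J.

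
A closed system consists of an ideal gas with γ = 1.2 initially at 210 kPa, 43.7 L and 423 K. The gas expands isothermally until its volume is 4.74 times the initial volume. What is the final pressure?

44.3 kPa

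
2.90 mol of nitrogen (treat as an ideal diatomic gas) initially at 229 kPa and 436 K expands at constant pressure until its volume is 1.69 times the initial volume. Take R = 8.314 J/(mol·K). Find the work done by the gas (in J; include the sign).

7250 J

V₁ = nRT₁/P₁ = 2.90×8.314×436/229 = 45.9 L.
Isobaric: P stays 229 kPa; V/T = const ⇒ T₂ = 737 K, V₂ = 77.6 L.
W = PΔV = 229×(77.6−45.9) kPa·L = 7250 J.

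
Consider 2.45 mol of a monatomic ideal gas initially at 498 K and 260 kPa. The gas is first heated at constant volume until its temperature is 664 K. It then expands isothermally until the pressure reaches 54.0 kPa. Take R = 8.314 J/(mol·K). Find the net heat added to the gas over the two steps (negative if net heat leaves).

V₁ = nRT₁/P₁ = 2.45×8.314×498/260 = 39.0 L.
Step 1 — Isochoric: V stays 39.0 L; P/T = const ⇒ T₂ = 664 K, P₂ = 347 kPa.
W = 0 (no volume change).
ΔU = nCvΔT = 2.45×12.5×(664−498) = 5070 J.
Q = ΔU = 5070 J.
State after step 1: P = 347 kPa, V = 39.0 L, T = 664 K.
Step 2 — Isothermal: T stays 664 K; PV = const ⇒ V₂ = 250 L, P₂ = 54.0 kPa.
ΔU = 0 (ideal gas, T constant).
W = nRT ln(V₂/V₁) = 2.45×8.314×664×ln(6.42) = 25100 J.
Q = ΔU + W = 25100 J.
Net over both steps: W = 25100 J, Q = 30200 J, ΔU = 5070 J.

30200 J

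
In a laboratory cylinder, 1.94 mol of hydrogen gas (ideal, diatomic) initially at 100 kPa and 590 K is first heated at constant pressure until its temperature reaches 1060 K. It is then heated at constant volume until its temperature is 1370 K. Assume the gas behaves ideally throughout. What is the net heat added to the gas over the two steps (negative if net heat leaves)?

39000 J

V₁ = nRT₁/P₁ = 1.94×8.314×590/100 = 95.2 L.
Step 1 — Isobaric: P stays 100 kPa; V/T = const ⇒ T₂ = 1060 K, V₂ = 171 L.
W = PΔV = 100×(171−95.2) kPa·L = 7580 J.
ΔU = nCvΔT = 1.94×20.8×(1060−590) = 19000 J.
Q = ΔU + W = nCpΔT = 26500 J.
State after step 1: P = 100 kPa, V = 171 L, T = 1060 K.
Step 2 — Isochoric: V stays 171 L; P/T = const ⇒ T₂ = 1370 K, P₂ = 129 kPa.
W = 0 (no volume change).
ΔU = nCvΔT = 1.94×20.8×(1370−1060) = 12500 J.
Q = ΔU = 12500 J.
Net over both steps: W = 7580 J, Q = 39000 J, ΔU = 31500 J.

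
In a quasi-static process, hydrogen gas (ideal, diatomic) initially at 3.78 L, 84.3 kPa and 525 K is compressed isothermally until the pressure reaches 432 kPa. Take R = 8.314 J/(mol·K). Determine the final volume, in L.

Isothermal: T stays 525 K; PV = const ⇒ V₂ = 0.738 L, P₂ = 432 kPa.

0.738 L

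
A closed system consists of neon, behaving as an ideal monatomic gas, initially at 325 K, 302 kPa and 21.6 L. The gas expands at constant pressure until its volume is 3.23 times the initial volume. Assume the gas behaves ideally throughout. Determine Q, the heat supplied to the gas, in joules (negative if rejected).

n = P₁V₁/(RT₁) = 302×21.6/(8.314×325) = 2.41 mol.
Isobaric: P stays 302 kPa; V/T = const ⇒ T₂ = 1050 K, V₂ = 69.8 L.
W = PΔV = 302×(69.8−21.6) kPa·L = 14500 J.
ΔU = nCvΔT = 2.41×12.5×(1050−325) = 21800 J.
Q = ΔU + W = nCpΔT = 36400 J.

36400 J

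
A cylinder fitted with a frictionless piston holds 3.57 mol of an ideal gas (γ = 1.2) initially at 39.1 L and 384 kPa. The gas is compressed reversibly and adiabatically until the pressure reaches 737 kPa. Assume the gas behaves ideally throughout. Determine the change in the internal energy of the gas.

T₁ = P₁V₁/(nR) = 384×39.1/(3.57×8.314) = 506 K.
Adiabatic: T₂/T₁ = (P₂/P₁)^((γ−1)/γ) ⇒ T₂ = 506×(1.92)^0.167 = 564 K; V₂ = 22.7 L.
For an ideal gas ΔU = nCvΔT with Cv = R/(γ−1) = 41.6 J/(mol·K).
ΔU = 3.57×41.6×(564−506) = 8620 J.

8620 J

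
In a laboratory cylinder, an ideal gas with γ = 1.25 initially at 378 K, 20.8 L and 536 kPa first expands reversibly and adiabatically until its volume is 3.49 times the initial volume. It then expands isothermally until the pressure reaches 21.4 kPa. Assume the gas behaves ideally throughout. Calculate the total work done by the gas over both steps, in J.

n = P₁V₁/(RT₁) = 536×20.8/(8.314×378) = 3.55 mol.
Step 1 — Adiabatic: TV^(γ−1) = const ⇒ T₂ = 378×(0.287)^0.250 = 277 K; PV^γ = const ⇒ P₂ = 112 kPa.
ΔU = nCvΔT = 3.55×33.3×(277−378) = -12000 J.
Q = 0 for an adiabatic process, so W = −ΔU = 12000 J.
State after step 1: P = 112 kPa, V = 72.6 L, T = 277 K.
Step 2 — Isothermal: T stays 277 K; PV = const ⇒ V₂ = 381 L, P₂ = 21.4 kPa.
ΔU = 0 (ideal gas, T constant).
W = nRT ln(V₂/V₁) = 3.55×8.314×277×ln(5.25) = 13500 J.
Q = ΔU + W = 13500 J.
Net over both steps: W = 25500 J, Q = 13500 J, ΔU = -12000 J.

25500 J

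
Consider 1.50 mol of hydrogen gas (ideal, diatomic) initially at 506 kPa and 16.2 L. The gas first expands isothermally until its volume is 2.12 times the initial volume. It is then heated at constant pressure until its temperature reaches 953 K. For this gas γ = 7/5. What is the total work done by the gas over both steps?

9850 J

T₁ = P₁V₁/(nR) = 506×16.2/(1.50×8.314) = 657 K.
Step 1 — Isothermal: T stays 657 K; PV = const ⇒ V₂ = 34.3 L, P₂ = 239 kPa.
ΔU = 0 (ideal gas, T constant).
W = nRT ln(V₂/V₁) = 1.50×8.314×657×ln(2.12) = 6160 J.
Q = ΔU + W = 6160 J.
State after step 1: P = 239 kPa, V = 34.3 L, T = 657 K.
Step 2 — Isobaric: P stays 239 kPa; V/T = const ⇒ T₂ = 953 K, V₂ = 49.8 L.
W = PΔV = 239×(49.8−34.3) kPa·L = 3690 J.
ΔU = nCvΔT = 1.50×20.8×(953−657) = 9220 J.
Q = ΔU + W = nCpΔT = 12900 J.
Net over both steps: W = 9850 J, Q = 19100 J, ΔU = 9220 J.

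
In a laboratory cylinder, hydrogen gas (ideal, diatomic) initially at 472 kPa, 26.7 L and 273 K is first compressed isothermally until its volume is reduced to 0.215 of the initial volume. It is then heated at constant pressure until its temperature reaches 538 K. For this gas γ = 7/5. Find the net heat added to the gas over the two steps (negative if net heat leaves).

23400 J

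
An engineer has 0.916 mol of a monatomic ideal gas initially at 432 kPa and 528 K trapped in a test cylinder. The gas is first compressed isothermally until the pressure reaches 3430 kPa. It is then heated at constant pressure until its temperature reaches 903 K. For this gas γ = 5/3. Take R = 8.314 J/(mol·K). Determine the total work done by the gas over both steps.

-5480 J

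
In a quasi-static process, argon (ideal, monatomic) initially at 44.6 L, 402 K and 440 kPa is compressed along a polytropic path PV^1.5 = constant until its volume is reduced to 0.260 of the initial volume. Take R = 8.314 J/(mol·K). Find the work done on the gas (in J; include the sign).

37700 J

n = P₁V₁/(RT₁) = 440×44.6/(8.314×402) = 5.87 mol.
Polytropic n=1.5: T₂ = T₁(V₁/V₂)^(n−1) = 402×(3.85)^0.50 = 788 K; P₂ = P₁(V₁/V₂)^n = 3320 kPa.
W = (P₁V₁−P₂V₂)/(n−1) = (440×44.6−3320×11.6)/0.50 = -37700 J.
Work done on the gas = −W_by = 37700 J.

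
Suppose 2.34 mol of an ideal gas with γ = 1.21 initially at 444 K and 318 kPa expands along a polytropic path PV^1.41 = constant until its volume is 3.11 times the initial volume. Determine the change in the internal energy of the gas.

V₁ = nRT₁/P₁ = 2.34×8.314×444/318 = 27.2 L.
Polytropic n=1.41: T₂ = T₁(V₁/V₂)^(n−1) = 444×(0.322)^0.41 = 279 K; P₂ = P₁(V₁/V₂)^n = 64.2 kPa.
For an ideal gas ΔU = nCvΔT with Cv = R/(γ−1) = 39.6 J/(mol·K).
ΔU = 2.34×39.6×(279−444) = -15300 J.

-15300 J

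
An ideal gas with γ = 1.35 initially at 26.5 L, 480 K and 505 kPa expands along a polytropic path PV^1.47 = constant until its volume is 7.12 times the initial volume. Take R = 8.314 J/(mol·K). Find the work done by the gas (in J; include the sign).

17200 J

n = P₁V₁/(RT₁) = 505×26.5/(8.314×480) = 3.35 mol.
Polytropic n=1.47: T₂ = T₁(V₁/V₂)^(n−1) = 480×(0.140)^0.47 = 191 K; P₂ = P₁(V₁/V₂)^n = 28.2 kPa.
W = (P₁V₁−P₂V₂)/(n−1) = (505×26.5−28.2×189)/0.47 = 17200 J.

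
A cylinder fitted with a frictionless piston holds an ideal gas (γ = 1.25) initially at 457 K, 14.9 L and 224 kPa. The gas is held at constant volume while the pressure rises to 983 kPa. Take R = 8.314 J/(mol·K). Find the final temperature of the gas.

2010 K

Isochoric: V stays 14.9 L; P/T = const ⇒ T₂ = 2010 K, P₂ = 983 kPa.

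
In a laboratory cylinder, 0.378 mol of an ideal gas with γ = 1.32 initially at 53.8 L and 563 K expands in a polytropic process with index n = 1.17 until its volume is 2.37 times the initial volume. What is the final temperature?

P₁ = nRT₁/V₁ = 0.378×8.314×563/53.8 = 32.9 kPa.
Polytropic n=1.17: T₂ = T₁(V₁/V₂)^(n−1) = 563×(0.422)^0.17 = 486 K; P₂ = P₁(V₁/V₂)^n = 12.0 kPa.

486 K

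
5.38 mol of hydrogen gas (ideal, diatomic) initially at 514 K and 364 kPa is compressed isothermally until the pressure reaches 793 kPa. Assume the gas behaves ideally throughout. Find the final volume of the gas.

29.0 L

V₁ = nRT₁/P₁ = 5.38×8.314×514/364 = 63.2 L.
Isothermal: T stays 514 K; PV = const ⇒ V₂ = 29.0 L, P₂ = 793 kPa.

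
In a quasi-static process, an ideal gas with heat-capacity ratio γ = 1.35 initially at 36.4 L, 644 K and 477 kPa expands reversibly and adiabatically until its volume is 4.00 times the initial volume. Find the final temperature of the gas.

396 K

Adiabatic: TV^(γ−1) = const ⇒ T₂ = 644×(0.250)^0.350 = 396 K; PV^γ = const ⇒ P₂ = 73.4 kPa.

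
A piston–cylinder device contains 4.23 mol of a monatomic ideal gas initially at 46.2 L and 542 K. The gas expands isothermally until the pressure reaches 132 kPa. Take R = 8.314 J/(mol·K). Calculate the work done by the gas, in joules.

21700 J

P₁ = nRT₁/V₁ = 4.23×8.314×542/46.2 = 413 kPa.
Isothermal: T stays 542 K; PV = const ⇒ V₂ = 144 L, P₂ = 132 kPa.
W = nRT ln(V₂/V₁) = 4.23×8.314×542×ln(3.13) = 21700 J.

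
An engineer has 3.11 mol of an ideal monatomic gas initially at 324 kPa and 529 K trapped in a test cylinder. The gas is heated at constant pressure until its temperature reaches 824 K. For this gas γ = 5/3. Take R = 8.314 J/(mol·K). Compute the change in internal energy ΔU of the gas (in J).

11400 J

V₁ = nRT₁/P₁ = 3.11×8.314×529/324 = 42.2 L.
Isobaric: P stays 324 kPa; V/T = const ⇒ T₂ = 824 K, V₂ = 65.8 L.
For an ideal gas ΔU = nCvΔT with Cv = (3/2)R = 12.5 J/(mol·K).
ΔU = 3.11×12.5×(824−529) = 11400 J.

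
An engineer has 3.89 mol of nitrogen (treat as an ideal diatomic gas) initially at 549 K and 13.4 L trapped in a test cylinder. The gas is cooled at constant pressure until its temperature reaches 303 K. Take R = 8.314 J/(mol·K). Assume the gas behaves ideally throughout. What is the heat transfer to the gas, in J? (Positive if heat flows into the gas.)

-27800 J

P₁ = nRT₁/V₁ = 3.89×8.314×549/13.4 = 1330 kPa.
Isobaric: P stays 1330 kPa; V/T = const ⇒ T₂ = 303 K, V₂ = 7.40 L.
W = PΔV = 1330×(7.40−13.4) kPa·L = -7960 J.
ΔU = nCvΔT = 3.89×20.8×(303−549) = -19900 J.
Q = ΔU + W = nCpΔT = -27800 J.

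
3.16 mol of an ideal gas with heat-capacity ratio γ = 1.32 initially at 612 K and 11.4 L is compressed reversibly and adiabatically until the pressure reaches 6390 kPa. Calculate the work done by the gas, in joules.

P₁ = nRT₁/V₁ = 3.16×8.314×612/11.4 = 1410 kPa.
Adiabatic: T₂/T₁ = (P₂/P₁)^((γ−1)/γ) ⇒ T₂ = 612×(4.53)^0.242 = 883 K; V₂ = 3.63 L.
ΔU = nCvΔT = 3.16×26.0×(883−612) = 22200 J.
Q = 0 for an adiabatic process, so W = −ΔU = -22200 J.

-22200 J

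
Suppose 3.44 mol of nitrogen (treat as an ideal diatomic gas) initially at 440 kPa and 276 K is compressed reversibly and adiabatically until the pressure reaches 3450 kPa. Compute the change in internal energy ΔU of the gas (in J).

15800 J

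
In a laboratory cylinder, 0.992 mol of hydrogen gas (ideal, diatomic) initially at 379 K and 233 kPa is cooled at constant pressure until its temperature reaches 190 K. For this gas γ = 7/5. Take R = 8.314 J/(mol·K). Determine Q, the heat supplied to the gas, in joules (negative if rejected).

-5460 J

V₁ = nRT₁/P₁ = 0.992×8.314×379/233 = 13.4 L.
Isobaric: P stays 233 kPa; V/T = const ⇒ T₂ = 190 K, V₂ = 6.73 L.
W = PΔV = 233×(6.73−13.4) kPa·L = -1560 J.
ΔU = nCvΔT = 0.992×20.8×(190−379) = -3900 J.
Q = ΔU + W = nCpΔT = -5460 J.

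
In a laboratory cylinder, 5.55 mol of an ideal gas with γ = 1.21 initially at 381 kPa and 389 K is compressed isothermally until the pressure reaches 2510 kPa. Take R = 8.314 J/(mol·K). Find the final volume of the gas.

7.15 L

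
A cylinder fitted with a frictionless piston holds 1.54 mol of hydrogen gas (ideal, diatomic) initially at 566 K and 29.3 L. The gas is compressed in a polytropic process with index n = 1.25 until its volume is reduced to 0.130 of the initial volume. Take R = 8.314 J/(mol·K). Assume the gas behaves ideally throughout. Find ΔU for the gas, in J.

12100 J

P₁ = nRT₁/V₁ = 1.54×8.314×566/29.3 = 247 kPa.
Polytropic n=1.25: T₂ = T₁(V₁/V₂)^(n−1) = 566×(7.69)^0.25 = 943 K; P₂ = P₁(V₁/V₂)^n = 3170 kPa.
For an ideal gas ΔU = nCvΔT with Cv = (5/2)R = 20.8 J/(mol·K).
ΔU = 1.54×20.8×(943−566) = 12100 J.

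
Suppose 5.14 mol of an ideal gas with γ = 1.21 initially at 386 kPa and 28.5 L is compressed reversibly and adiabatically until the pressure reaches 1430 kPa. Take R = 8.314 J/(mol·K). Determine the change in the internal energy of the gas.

T₁ = P₁V₁/(nR) = 386×28.5/(5.14×8.314) = 257 K.
Adiabatic: T₂/T₁ = (P₂/P₁)^((γ−1)/γ) ⇒ T₂ = 257×(3.70)^0.174 = 323 K; V₂ = 9.66 L.
For an ideal gas ΔU = nCvΔT with Cv = R/(γ−1) = 39.6 J/(mol·K).
ΔU = 5.14×39.6×(323−257) = 13400 J.

13400 J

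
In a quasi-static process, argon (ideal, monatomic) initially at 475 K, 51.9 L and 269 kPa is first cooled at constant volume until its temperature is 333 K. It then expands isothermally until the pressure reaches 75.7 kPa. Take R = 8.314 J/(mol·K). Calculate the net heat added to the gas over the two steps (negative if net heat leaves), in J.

2670 J

n = P₁V₁/(RT₁) = 269×51.9/(8.314×475) = 3.54 mol.
Step 1 — Isochoric: V stays 51.9 L; P/T = const ⇒ T₂ = 333 K, P₂ = 189 kPa.
W = 0 (no volume change).
ΔU = nCvΔT = 3.54×12.5×(333−475) = -6260 J.
Q = ΔU = -6260 J.
State after step 1: P = 189 kPa, V = 51.9 L, T = 333 K.
Step 2 — Isothermal: T stays 333 K; PV = const ⇒ V₂ = 129 L, P₂ = 75.7 kPa.
ΔU = 0 (ideal gas, T constant).
W = nRT ln(V₂/V₁) = 3.54×8.314×333×ln(2.49) = 8930 J.
Q = ΔU + W = 8930 J.
Net over both steps: W = 8930 J, Q = 2670 J, ΔU = -6260 J.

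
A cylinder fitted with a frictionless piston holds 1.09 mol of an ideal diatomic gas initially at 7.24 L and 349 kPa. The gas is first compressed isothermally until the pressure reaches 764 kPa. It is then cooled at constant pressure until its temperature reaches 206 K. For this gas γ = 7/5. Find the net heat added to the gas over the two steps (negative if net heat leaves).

T₁ = P₁V₁/(nR) = 349×7.24/(1.09×8.314) = 279 K.
Step 1 — Isothermal: T stays 279 K; PV = const ⇒ V₂ = 3.31 L, P₂ = 764 kPa.
ΔU = 0 (ideal gas, T constant).
W = nRT ln(V₂/V₁) = 1.09×8.314×279×ln(0.457) = -1980 J.
Q = ΔU + W = -1980 J.
State after step 1: P = 764 kPa, V = 3.31 L, T = 279 K.
Step 2 — Isobaric: P stays 764 kPa; V/T = const ⇒ T₂ = 206 K, V₂ = 2.44 L.
W = PΔV = 764×(2.44−3.31) kPa·L = -660 J.
ΔU = nCvΔT = 1.09×20.8×(206−279) = -1650 J.
Q = ΔU + W = nCpΔT = -2310 J.
Net over both steps: W = -2640 J, Q = -4290 J, ΔU = -1650 J.

-4290 J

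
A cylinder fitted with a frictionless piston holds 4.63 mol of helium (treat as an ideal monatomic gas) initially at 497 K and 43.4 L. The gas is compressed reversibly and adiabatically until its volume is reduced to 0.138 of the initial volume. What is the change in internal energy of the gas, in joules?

P₁ = nRT₁/V₁ = 4.63×8.314×497/43.4 = 441 kPa.
Adiabatic: TV^(γ−1) = const ⇒ T₂ = 497×(7.25)^0.667 = 1860 K; PV^γ = const ⇒ P₂ = 12000 kPa.
For an ideal gas ΔU = nCvΔT with Cv = (3/2)R = 12.5 J/(mol·K).
ΔU = 4.63×12.5×(1860−497) = 78800 J.

78800 J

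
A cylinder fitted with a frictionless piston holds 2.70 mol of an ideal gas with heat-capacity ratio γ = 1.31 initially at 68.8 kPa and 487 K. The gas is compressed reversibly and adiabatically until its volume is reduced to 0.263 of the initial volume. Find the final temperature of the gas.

737 K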